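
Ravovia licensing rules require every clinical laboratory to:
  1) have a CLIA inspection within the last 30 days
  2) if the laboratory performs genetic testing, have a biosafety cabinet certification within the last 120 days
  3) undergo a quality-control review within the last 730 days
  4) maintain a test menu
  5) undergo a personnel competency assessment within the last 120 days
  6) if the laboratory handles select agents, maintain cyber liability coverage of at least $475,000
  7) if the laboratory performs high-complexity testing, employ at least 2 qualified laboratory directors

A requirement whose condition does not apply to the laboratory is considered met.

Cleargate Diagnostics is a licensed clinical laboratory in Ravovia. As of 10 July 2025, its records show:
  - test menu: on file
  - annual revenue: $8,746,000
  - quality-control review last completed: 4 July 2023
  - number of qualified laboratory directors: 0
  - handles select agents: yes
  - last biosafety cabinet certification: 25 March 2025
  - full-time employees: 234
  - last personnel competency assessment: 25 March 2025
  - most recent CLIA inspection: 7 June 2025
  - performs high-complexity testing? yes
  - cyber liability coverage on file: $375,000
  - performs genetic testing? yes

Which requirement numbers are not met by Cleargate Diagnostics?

1, 3, 6, 7

1. CLIA inspection 33 days ago vs limit 30 → not met
2. condition 'performs genetic testing' holds; biosafety cabinet certification 107 days ago vs limit 120 → met
3. quality-control review 737 days ago vs limit 730 → not met
4. test menu present → met
5. personnel competency assessment 107 days ago vs limit 120 → met
6. condition 'handles select agents' holds; cyber liability coverage $375,000 < $475,000 → not met
7. condition 'performs high-complexity testing' holds; qualified laboratory directors 0 < 2 → not met
Not met: 1, 3, 6, 7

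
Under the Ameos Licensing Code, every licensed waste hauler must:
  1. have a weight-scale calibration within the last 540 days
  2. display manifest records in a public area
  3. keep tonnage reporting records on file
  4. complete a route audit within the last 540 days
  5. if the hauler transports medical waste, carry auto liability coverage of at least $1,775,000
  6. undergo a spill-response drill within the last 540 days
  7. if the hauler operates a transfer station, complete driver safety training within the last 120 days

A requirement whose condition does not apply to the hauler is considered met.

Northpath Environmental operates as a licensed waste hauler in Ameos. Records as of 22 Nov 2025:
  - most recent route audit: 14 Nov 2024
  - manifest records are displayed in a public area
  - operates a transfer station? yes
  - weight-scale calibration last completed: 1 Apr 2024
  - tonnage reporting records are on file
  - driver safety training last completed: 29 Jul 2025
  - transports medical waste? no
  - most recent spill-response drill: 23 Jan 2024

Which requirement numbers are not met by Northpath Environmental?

1. weight-scale calibration 600 days ago vs limit 540 → not met
2. manifest records present → met
3. tonnage reporting records present → met
4. route audit 373 days ago vs limit 540 → met
5. condition 'transports medical waste' does not hold → requirement n/a → met
6. spill-response drill 669 days ago vs limit 540 → not met
7. condition 'operates a transfer station' holds; driver safety training 116 days ago vs limit 120 → met
Not met: 1, 6

1, 6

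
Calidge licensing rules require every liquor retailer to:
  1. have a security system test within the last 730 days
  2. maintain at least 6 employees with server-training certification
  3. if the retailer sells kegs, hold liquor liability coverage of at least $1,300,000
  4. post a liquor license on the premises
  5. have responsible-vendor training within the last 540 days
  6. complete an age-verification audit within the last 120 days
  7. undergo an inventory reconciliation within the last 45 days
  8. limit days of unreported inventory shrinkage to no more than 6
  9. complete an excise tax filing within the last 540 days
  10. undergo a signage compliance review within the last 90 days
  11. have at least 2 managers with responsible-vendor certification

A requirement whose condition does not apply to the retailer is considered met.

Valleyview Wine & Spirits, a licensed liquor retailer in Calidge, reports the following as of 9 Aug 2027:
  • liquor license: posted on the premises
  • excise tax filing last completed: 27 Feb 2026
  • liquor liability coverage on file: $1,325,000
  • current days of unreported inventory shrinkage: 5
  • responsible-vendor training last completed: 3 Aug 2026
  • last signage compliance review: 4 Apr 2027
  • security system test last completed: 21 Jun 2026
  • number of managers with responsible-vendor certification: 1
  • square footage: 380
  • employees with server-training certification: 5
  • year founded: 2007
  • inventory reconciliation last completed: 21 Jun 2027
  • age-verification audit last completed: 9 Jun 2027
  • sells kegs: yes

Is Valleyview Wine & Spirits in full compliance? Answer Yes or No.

1. security system test 414 days ago vs limit 730 → met
2. employees with server-training certification 5 < 6 → not met
3. condition 'sells kegs' holds; liquor liability coverage $1,325,000 ≥ $1,300,000 → met
4. liquor license present → met
5. responsible-vendor training 371 days ago vs limit 540 → met
6. age-verification audit 61 days ago vs limit 120 → met
7. inventory reconciliation 49 days ago vs limit 45 → not met
8. days of unreported inventory shrinkage 5 ≤ 6 → met
9. excise tax filing 528 days ago vs limit 540 → met
10. signage compliance review 127 days ago vs limit 90 → not met
11. managers with responsible-vendor certification 1 < 2 → not met
Not met: 2, 7, 10, 11

No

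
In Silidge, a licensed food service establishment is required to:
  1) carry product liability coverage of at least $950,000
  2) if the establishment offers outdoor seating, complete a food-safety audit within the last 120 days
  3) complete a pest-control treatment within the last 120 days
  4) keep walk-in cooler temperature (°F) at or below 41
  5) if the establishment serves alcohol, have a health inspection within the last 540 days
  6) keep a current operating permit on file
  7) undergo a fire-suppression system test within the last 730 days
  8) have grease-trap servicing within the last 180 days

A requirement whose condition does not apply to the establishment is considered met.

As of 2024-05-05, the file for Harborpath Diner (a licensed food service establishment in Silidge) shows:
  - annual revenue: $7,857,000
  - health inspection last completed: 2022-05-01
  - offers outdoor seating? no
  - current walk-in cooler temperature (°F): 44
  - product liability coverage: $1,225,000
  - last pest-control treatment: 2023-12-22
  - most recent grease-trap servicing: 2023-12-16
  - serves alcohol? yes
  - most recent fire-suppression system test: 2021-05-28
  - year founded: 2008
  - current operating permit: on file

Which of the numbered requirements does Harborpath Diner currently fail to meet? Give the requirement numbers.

1. product liability coverage $1,225,000 ≥ $950,000 → met
2. condition 'offers outdoor seating' does not hold → requirement n/a → met
3. pest-control treatment 135 days ago vs limit 120 → not met
4. walk-in cooler temperature (°F) 44 > 41 → not met
5. condition 'serves alcohol' holds; health inspection 735 days ago vs limit 540 → not met
6. current operating permit present → met
7. fire-suppression system test 1073 days ago vs limit 730 → not met
8. grease-trap servicing 141 days ago vs limit 180 → met
Not met: 3, 4, 5, 7

3, 4, 5, 7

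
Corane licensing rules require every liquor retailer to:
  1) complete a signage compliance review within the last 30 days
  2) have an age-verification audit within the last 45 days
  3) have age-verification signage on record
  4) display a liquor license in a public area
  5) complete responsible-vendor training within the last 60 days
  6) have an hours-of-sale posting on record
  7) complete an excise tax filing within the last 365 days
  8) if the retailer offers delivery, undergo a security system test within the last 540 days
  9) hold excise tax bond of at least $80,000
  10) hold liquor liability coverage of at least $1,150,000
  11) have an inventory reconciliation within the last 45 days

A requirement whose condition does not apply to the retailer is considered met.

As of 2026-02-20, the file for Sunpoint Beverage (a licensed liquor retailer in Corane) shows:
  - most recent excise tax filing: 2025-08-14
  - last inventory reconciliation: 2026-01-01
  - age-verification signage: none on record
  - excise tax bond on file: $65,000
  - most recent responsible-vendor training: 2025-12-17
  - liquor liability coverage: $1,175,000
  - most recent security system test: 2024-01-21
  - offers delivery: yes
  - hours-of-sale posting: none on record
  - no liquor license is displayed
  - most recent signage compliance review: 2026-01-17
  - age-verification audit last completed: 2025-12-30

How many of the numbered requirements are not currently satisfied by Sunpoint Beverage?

9

1. signage compliance review 34 days ago vs limit 30 → not met
2. age-verification audit 52 days ago vs limit 45 → not met
3. age-verification signage absent → not met
4. liquor license absent → not met
5. responsible-vendor training 65 days ago vs limit 60 → not met
6. hours-of-sale posting absent → not met
7. excise tax filing 190 days ago vs limit 365 → met
8. condition 'offers delivery' holds; security system test 761 days ago vs limit 540 → not met
9. excise tax bond $65,000 < $80,000 → not met
10. liquor liability coverage $1,175,000 ≥ $1,150,000 → met
11. inventory reconciliation 50 days ago vs limit 45 → not met
Not met: 9 of 11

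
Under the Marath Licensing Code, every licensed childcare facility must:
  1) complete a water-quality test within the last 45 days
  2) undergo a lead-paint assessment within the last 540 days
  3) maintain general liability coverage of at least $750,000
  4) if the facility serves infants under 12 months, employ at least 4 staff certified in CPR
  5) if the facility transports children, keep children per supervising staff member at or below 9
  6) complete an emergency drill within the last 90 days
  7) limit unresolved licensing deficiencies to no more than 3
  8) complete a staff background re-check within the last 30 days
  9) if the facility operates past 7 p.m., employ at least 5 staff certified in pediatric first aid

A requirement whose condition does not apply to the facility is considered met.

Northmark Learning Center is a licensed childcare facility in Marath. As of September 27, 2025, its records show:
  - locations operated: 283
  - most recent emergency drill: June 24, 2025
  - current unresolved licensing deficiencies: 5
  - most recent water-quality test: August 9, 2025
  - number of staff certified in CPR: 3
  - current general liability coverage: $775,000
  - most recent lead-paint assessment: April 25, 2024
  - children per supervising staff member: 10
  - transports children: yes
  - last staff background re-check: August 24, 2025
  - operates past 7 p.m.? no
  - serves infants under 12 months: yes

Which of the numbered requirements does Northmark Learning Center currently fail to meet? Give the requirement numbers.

1, 4, 5, 6, 7, 8

1. water-quality test 49 days ago vs limit 45 → not met
2. lead-paint assessment 520 days ago vs limit 540 → met
3. general liability coverage $775,000 ≥ $750,000 → met
4. condition 'serves infants under 12 months' holds; staff certified in CPR 3 < 4 → not met
5. condition 'transports children' holds; children per supervising staff member 10 > 9 → not met
6. emergency drill 95 days ago vs limit 90 → not met
7. unresolved licensing deficiencies 5 > 3 → not met
8. staff background re-check 34 days ago vs limit 30 → not met
9. condition 'operates past 7 p.m.' does not hold → requirement n/a → met
Not met: 1, 4, 5, 6, 7, 8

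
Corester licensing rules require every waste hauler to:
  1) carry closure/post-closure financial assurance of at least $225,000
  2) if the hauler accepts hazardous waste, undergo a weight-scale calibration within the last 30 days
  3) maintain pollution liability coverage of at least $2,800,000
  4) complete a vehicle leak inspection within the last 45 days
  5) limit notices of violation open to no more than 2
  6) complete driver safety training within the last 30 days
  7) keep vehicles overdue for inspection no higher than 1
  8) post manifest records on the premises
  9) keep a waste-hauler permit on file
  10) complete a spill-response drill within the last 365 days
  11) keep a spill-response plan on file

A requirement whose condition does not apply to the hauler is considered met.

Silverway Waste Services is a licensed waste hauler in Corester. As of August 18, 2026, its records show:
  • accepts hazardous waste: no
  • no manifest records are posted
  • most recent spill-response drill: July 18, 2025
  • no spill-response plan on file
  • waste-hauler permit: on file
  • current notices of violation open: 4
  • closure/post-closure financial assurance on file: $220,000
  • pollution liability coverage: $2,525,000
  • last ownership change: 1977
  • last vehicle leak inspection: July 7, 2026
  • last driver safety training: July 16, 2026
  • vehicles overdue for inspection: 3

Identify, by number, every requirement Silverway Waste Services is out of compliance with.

1. closure/post-closure financial assurance $220,000 < $225,000 → not met
2. condition 'accepts hazardous waste' does not hold → requirement n/a → met
3. pollution liability coverage $2,525,000 < $2,800,000 → not met
4. vehicle leak inspection 42 days ago vs limit 45 → met
5. notices of violation open 4 > 2 → not met
6. driver safety training 33 days ago vs limit 30 → not met
7. vehicles overdue for inspection 3 > 1 → not met
8. manifest records absent → not met
9. waste-hauler permit present → met
10. spill-response drill 396 days ago vs limit 365 → not met
11. spill-response plan absent → not met
Not met: 1, 3, 5, 6, 7, 8, 10, 11

1, 3, 5, 6, 7, 8, 10, 11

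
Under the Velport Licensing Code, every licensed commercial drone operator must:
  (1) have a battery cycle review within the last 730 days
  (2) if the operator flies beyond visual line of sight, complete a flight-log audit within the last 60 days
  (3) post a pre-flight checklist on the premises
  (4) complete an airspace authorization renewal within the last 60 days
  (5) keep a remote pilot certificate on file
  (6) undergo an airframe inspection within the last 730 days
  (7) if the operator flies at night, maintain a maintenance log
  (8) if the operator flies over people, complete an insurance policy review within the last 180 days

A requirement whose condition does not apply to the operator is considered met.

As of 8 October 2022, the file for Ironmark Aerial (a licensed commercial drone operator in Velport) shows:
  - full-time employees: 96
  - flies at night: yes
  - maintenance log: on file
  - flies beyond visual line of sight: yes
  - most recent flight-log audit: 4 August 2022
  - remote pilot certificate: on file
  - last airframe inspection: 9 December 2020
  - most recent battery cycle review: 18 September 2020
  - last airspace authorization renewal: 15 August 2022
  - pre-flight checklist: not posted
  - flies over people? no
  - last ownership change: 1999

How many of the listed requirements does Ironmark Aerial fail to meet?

3

1. battery cycle review 750 days ago vs limit 730 → not met
2. condition 'flies beyond visual line of sight' holds; flight-log audit 65 days ago vs limit 60 → not met
3. pre-flight checklist absent → not met
4. airspace authorization renewal 54 days ago vs limit 60 → met
5. remote pilot certificate present → met
6. airframe inspection 668 days ago vs limit 730 → met
7. condition 'flies at night' holds; maintenance log present → met
8. condition 'flies over people' does not hold → requirement n/a → met
Not met: 3 of 8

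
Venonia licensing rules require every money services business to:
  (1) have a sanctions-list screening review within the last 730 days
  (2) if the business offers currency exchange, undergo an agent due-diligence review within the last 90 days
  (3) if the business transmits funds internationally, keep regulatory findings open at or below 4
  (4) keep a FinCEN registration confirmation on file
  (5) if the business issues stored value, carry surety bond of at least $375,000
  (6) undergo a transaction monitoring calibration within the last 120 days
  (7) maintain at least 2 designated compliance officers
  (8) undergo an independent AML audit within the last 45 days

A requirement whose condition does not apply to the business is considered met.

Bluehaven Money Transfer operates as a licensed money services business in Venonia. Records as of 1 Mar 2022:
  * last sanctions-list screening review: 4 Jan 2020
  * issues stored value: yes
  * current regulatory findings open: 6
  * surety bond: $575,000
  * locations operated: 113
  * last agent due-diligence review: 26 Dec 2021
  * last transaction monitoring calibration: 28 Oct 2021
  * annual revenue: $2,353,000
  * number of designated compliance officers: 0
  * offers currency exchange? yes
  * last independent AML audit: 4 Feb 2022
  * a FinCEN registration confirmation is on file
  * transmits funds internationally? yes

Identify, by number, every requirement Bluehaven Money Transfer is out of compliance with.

1. sanctions-list screening review 787 days ago vs limit 730 → not met
2. condition 'offers currency exchange' holds; agent due-diligence review 65 days ago vs limit 90 → met
3. condition 'transmits funds internationally' holds; regulatory findings open 6 > 4 → not met
4. FinCEN registration confirmation present → met
5. condition 'issues stored value' holds; surety bond $575,000 ≥ $375,000 → met
6. transaction monitoring calibration 124 days ago vs limit 120 → not met
7. designated compliance officers 0 < 2 → not met
8. independent AML audit 25 days ago vs limit 45 → met
Not met: 1, 3, 6, 7

1, 3, 6, 7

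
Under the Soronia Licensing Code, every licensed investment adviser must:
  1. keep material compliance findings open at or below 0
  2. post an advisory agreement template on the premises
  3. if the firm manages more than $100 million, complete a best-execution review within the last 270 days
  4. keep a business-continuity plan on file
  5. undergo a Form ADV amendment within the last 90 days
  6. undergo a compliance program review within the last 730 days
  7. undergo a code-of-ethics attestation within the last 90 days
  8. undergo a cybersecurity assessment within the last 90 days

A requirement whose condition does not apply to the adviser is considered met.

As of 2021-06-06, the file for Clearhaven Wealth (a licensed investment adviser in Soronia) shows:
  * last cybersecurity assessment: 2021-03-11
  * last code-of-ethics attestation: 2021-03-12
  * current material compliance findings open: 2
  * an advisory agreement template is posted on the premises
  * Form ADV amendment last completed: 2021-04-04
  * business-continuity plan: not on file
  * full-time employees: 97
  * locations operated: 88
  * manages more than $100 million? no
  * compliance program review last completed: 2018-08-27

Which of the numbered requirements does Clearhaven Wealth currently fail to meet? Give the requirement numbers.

1, 4, 6

1. material compliance findings open 2 > 0 → not met
2. advisory agreement template present → met
3. condition 'manages more than $100 million' does not hold → requirement n/a → met
4. business-continuity plan absent → not met
5. Form ADV amendment 63 days ago vs limit 90 → met
6. compliance program review 1014 days ago vs limit 730 → not met
7. code-of-ethics attestation 86 days ago vs limit 90 → met
8. cybersecurity assessment 87 days ago vs limit 90 → met
Not met: 1, 4, 6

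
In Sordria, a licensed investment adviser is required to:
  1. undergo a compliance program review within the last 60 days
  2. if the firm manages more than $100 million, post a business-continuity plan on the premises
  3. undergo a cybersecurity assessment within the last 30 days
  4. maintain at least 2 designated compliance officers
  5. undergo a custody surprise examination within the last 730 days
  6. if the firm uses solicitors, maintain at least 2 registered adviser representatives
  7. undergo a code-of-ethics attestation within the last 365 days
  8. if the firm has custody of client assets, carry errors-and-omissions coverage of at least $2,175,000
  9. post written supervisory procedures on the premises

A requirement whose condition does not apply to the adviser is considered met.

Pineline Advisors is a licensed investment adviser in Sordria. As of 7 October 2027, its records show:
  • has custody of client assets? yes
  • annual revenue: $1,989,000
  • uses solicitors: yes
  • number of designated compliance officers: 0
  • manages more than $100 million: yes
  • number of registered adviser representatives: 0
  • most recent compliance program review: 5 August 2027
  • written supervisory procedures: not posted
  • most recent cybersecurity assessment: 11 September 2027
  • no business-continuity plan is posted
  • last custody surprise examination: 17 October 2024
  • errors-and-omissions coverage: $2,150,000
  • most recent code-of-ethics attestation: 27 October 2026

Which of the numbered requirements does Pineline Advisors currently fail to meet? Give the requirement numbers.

1, 2, 4, 5, 6, 8, 9

1. compliance program review 63 days ago vs limit 60 → not met
2. condition 'manages more than $100 million' holds; business-continuity plan absent → not met
3. cybersecurity assessment 26 days ago vs limit 30 → met
4. designated compliance officers 0 < 2 → not met
5. custody surprise examination 1085 days ago vs limit 730 → not met
6. condition 'uses solicitors' holds; registered adviser representatives 0 < 2 → not met
7. code-of-ethics attestation 345 days ago vs limit 365 → met
8. condition 'has custody of client assets' holds; errors-and-omissions coverage $2,150,000 < $2,175,000 → not met
9. written supervisory procedures absent → not met
Not met: 1, 2, 4, 5, 6, 8, 9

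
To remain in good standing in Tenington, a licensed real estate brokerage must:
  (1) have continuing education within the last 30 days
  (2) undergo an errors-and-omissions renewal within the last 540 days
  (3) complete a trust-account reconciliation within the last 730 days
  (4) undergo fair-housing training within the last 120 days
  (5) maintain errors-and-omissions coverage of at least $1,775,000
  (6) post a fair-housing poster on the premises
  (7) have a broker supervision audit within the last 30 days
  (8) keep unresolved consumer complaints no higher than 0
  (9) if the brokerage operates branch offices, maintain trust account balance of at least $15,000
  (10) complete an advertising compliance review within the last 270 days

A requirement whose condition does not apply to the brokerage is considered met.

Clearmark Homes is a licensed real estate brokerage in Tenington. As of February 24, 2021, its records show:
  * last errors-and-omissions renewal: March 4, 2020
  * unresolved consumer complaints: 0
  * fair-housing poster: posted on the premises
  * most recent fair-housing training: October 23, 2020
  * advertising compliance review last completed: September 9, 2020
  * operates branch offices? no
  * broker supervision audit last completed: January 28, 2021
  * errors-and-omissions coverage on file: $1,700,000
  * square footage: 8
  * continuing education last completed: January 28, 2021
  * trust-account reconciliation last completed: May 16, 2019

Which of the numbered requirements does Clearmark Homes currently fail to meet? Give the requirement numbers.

4, 5

1. continuing education 27 days ago vs limit 30 → met
2. errors-and-omissions renewal 357 days ago vs limit 540 → met
3. trust-account reconciliation 650 days ago vs limit 730 → met
4. fair-housing training 124 days ago vs limit 120 → not met
5. errors-and-omissions coverage $1,700,000 < $1,775,000 → not met
6. fair-housing poster present → met
7. broker supervision audit 27 days ago vs limit 30 → met
8. unresolved consumer complaints 0 ≤ 0 → met
9. condition 'operates branch offices' does not hold → requirement n/a → met
10. advertising compliance review 168 days ago vs limit 270 → met
Not met: 4, 5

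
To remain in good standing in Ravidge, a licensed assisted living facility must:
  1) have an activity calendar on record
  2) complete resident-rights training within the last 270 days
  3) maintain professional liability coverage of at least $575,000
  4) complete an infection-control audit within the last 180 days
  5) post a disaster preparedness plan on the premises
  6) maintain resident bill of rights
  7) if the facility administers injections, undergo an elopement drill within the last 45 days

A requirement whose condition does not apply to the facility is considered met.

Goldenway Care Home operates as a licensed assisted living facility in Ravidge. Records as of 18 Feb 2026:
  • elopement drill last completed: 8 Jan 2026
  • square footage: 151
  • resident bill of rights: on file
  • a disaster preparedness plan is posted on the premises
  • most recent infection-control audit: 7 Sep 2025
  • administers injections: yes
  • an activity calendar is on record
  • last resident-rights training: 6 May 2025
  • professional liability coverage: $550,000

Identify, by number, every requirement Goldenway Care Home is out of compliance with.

1. activity calendar present → met
2. resident-rights training 288 days ago vs limit 270 → not met
3. professional liability coverage $550,000 < $575,000 → not met
4. infection-control audit 164 days ago vs limit 180 → met
5. disaster preparedness plan present → met
6. resident bill of rights present → met
7. condition 'administers injections' holds; elopement drill 41 days ago vs limit 45 → met
Not met: 2, 3

2, 3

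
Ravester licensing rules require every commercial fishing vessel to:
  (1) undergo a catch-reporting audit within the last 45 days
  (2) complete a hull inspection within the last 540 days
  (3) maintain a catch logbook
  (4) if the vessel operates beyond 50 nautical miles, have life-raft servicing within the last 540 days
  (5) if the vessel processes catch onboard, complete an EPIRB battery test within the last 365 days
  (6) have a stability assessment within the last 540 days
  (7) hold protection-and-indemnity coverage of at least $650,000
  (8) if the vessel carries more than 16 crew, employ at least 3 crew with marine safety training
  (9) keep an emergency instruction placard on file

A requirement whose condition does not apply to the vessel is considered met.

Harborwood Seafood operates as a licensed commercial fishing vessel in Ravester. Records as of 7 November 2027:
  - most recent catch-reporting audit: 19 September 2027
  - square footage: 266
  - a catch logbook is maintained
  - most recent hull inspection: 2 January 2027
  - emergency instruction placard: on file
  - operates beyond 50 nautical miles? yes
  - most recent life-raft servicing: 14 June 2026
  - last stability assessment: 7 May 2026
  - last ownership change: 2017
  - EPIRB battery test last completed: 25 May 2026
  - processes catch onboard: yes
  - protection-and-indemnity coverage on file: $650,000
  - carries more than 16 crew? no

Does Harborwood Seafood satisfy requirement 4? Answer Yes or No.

4. condition 'operates beyond 50 nautical miles' holds; life-raft servicing 511 days ago vs limit 540 → met

Yes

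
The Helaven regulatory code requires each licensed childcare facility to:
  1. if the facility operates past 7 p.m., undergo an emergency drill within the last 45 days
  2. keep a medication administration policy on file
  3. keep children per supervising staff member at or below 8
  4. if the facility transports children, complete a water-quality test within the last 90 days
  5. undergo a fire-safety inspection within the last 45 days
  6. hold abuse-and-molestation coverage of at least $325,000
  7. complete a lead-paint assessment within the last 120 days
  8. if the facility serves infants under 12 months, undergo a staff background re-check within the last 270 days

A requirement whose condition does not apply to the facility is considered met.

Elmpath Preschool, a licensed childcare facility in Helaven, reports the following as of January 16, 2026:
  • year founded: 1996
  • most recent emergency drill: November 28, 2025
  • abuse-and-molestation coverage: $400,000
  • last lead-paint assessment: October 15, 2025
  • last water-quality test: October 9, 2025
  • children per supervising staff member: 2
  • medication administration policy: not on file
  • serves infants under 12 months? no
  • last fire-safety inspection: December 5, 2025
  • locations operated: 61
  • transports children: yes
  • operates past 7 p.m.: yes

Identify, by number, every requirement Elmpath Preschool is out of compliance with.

1. condition 'operates past 7 p.m.' holds; emergency drill 49 days ago vs limit 45 → not met
2. medication administration policy absent → not met
3. children per supervising staff member 2 ≤ 8 → met
4. condition 'transports children' holds; water-quality test 99 days ago vs limit 90 → not met
5. fire-safety inspection 42 days ago vs limit 45 → met
6. abuse-and-molestation coverage $400,000 ≥ $325,000 → met
7. lead-paint assessment 93 days ago vs limit 120 → met
8. condition 'serves infants under 12 months' does not hold → requirement n/a → met
Not met: 1, 2, 4

1, 2, 4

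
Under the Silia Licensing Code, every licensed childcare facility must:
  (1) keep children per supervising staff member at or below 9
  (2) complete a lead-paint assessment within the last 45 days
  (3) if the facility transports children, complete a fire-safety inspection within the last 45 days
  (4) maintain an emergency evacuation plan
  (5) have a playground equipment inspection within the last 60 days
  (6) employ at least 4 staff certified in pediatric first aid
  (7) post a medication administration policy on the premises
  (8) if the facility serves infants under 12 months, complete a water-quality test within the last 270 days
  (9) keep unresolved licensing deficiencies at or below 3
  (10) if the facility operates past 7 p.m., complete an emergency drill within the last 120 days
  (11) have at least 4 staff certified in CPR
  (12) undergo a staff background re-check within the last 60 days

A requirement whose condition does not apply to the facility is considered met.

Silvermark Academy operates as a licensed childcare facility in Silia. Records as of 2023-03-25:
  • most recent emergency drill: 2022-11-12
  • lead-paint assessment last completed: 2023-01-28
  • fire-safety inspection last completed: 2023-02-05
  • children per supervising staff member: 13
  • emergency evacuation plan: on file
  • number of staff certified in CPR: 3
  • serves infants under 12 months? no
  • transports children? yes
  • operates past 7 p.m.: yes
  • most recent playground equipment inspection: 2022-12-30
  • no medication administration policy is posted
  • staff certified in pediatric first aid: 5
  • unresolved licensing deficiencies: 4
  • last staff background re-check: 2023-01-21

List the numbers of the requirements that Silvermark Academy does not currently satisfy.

1. children per supervising staff member 13 > 9 → not met
2. lead-paint assessment 56 days ago vs limit 45 → not met
3. condition 'transports children' holds; fire-safety inspection 48 days ago vs limit 45 → not met
4. emergency evacuation plan present → met
5. playground equipment inspection 85 days ago vs limit 60 → not met
6. staff certified in pediatric first aid 5 ≥ 4 → met
7. medication administration policy absent → not met
8. condition 'serves infants under 12 months' does not hold → requirement n/a → met
9. unresolved licensing deficiencies 4 > 3 → not met
10. condition 'operates past 7 p.m.' holds; emergency drill 133 days ago vs limit 120 → not met
11. staff certified in CPR 3 < 4 → not met
12. staff background re-check 63 days ago vs limit 60 → not met
Not met: 1, 2, 3, 5, 7, 9, 10, 11, 12

1, 2, 3, 5, 7, 9, 10, 11, 12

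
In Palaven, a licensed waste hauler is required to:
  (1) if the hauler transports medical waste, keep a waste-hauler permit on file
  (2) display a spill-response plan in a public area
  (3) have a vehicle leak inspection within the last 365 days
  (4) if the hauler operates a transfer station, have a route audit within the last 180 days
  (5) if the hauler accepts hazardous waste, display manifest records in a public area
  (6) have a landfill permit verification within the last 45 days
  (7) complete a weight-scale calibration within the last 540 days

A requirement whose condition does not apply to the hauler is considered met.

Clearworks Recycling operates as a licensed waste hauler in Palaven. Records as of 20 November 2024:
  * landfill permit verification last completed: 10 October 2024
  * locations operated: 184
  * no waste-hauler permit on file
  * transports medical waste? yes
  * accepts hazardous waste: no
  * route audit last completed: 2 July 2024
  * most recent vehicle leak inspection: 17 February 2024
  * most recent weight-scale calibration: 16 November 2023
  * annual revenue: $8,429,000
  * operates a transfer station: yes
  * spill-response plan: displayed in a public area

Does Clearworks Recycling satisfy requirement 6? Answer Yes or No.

6. landfill permit verification 41 days ago vs limit 45 → met

Yes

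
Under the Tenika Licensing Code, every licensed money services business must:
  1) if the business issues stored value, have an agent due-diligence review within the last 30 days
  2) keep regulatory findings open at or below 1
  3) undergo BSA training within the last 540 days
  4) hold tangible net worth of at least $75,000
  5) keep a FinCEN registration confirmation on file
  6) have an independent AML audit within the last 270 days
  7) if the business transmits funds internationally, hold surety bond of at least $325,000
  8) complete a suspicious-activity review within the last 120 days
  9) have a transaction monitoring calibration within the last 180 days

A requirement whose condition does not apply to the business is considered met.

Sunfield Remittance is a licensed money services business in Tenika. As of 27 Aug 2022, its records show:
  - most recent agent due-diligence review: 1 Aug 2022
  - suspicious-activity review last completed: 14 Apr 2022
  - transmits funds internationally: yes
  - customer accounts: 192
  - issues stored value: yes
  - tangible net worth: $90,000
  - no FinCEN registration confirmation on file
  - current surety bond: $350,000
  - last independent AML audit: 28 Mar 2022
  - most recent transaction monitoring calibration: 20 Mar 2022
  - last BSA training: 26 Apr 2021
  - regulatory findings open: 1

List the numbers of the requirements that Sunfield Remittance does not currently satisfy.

1. condition 'issues stored value' holds; agent due-diligence review 26 days ago vs limit 30 → met
2. regulatory findings open 1 ≤ 1 → met
3. BSA training 488 days ago vs limit 540 → met
4. tangible net worth $90,000 ≥ $75,000 → met
5. FinCEN registration confirmation absent → not met
6. independent AML audit 152 days ago vs limit 270 → met
7. condition 'transmits funds internationally' holds; surety bond $350,000 ≥ $325,000 → met
8. suspicious-activity review 135 days ago vs limit 120 → not met
9. transaction monitoring calibration 160 days ago vs limit 180 → met
Not met: 5, 8

5, 8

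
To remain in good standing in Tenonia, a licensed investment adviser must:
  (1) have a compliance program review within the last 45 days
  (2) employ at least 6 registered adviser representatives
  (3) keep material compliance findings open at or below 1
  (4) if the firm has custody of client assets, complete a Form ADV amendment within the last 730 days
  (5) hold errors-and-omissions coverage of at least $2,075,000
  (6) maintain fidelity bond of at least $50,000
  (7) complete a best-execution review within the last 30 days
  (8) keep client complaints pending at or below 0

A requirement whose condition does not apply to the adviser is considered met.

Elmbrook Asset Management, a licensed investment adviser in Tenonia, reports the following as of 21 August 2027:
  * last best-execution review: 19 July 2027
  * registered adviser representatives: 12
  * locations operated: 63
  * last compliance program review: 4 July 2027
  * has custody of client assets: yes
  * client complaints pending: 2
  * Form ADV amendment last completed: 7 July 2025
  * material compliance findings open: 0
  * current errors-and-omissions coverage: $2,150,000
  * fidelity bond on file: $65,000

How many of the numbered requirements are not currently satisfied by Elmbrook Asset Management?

4

1. compliance program review 48 days ago vs limit 45 → not met
2. registered adviser representatives 12 ≥ 6 → met
3. material compliance findings open 0 ≤ 1 → met
4. condition 'has custody of client assets' holds; Form ADV amendment 775 days ago vs limit 730 → not met
5. errors-and-omissions coverage $2,150,000 ≥ $2,075,000 → met
6. fidelity bond $65,000 ≥ $50,000 → met
7. best-execution review 33 days ago vs limit 30 → not met
8. client complaints pending 2 > 0 → not met
Not met: 4 of 8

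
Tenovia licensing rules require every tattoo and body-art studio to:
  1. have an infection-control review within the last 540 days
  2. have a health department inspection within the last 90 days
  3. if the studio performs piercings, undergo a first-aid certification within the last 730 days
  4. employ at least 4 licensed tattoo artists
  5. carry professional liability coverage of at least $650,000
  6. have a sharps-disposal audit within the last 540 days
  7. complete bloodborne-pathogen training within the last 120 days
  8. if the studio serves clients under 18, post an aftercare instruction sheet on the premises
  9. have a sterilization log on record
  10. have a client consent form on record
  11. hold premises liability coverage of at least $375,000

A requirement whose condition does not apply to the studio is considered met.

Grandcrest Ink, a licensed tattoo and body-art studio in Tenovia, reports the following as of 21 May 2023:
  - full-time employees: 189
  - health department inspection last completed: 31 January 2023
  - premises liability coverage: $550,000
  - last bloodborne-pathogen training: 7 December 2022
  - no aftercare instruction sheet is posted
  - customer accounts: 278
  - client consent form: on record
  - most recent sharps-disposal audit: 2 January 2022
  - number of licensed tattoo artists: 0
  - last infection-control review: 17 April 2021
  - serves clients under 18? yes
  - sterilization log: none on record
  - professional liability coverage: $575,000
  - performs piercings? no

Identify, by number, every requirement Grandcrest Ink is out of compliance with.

1. infection-control review 764 days ago vs limit 540 → not met
2. health department inspection 110 days ago vs limit 90 → not met
3. condition 'performs piercings' does not hold → requirement n/a → met
4. licensed tattoo artists 0 < 4 → not met
5. professional liability coverage $575,000 < $650,000 → not met
6. sharps-disposal audit 504 days ago vs limit 540 → met
7. bloodborne-pathogen training 165 days ago vs limit 120 → not met
8. condition 'serves clients under 18' holds; aftercare instruction sheet absent → not met
9. sterilization log absent → not met
10. client consent form present → met
11. premises liability coverage $550,000 ≥ $375,000 → met
Not met: 1, 2, 4, 5, 7, 8, 9

1, 2, 4, 5, 7, 8, 9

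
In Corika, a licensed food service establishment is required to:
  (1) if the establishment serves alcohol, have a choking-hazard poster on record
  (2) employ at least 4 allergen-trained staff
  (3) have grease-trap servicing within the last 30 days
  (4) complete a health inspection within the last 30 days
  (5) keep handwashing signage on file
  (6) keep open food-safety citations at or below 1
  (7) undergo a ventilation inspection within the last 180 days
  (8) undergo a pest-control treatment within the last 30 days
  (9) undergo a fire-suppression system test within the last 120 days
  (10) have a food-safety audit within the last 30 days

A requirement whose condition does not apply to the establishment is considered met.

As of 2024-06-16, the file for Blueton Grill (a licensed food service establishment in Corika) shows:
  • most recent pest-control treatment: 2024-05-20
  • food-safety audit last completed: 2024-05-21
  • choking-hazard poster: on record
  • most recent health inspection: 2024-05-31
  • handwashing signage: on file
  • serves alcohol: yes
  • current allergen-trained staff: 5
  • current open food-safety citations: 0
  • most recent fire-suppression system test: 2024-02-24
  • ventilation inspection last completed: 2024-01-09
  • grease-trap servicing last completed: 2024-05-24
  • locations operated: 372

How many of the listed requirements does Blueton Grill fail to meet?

1. condition 'serves alcohol' holds; choking-hazard poster present → met
2. allergen-trained staff 5 ≥ 4 → met
3. grease-trap servicing 23 days ago vs limit 30 → met
4. health inspection 16 days ago vs limit 30 → met
5. handwashing signage present → met
6. open food-safety citations 0 ≤ 1 → met
7. ventilation inspection 159 days ago vs limit 180 → met
8. pest-control treatment 27 days ago vs limit 30 → met
9. fire-suppression system test 113 days ago vs limit 120 → met
10. food-safety audit 26 days ago vs limit 30 → met
Not met: 0 of 10

0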